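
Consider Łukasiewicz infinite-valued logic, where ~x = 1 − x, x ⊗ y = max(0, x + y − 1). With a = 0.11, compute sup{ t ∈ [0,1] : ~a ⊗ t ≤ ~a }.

~a = 1 − 0.11 = 0.89
So the left factor is ~a = 0.89.
So the right-hand bound is ~a = 0.89.
The residuum of the Łukasiewicz t-norm gives the supremum: min(1, 1 − 0.89 + 0.89).
1 − 0.89 + 0.89 = 1.00, so t = min(1, 1.00) = 1.00.
Check: 0.89 ⊗ 1.00 = max(0, 0.89) = 0.89 ≤ 0.89.

1.00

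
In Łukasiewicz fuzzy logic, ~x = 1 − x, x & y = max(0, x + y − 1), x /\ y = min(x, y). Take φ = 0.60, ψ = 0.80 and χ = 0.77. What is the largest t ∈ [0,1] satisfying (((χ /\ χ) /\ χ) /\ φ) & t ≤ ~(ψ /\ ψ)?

χ /\ χ = min(0.77, 0.77) = 0.77
(χ /\ χ) /\ χ = min(0.77, 0.77) = 0.77
((χ /\ χ) /\ χ) /\ φ = min(0.77, 0.60) = 0.60
So the left factor is ((χ /\ χ) /\ χ) /\ φ = 0.60.
ψ /\ ψ = min(0.80, 0.80) = 0.80
~(ψ /\ ψ) = 1 − 0.80 = 0.20
So the right-hand bound is ~(ψ /\ ψ) = 0.20.
The residuum of the Łukasiewicz t-norm gives the supremum: min(1, 1 − 0.60 + 0.20).
1 − 0.60 + 0.20 = 0.60, so t = min(1, 0.60) = 0.60.
Check: 0.60 & 0.60 = max(0, 0.20) = 0.20 ≤ 0.20.

0.60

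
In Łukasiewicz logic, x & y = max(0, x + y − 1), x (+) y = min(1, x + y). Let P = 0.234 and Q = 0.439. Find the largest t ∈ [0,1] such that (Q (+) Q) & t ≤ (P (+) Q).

0.795

Q (+) Q = min(1, 0.439 + 0.439) = min(1, 0.878) = 0.878
So the left factor is Q (+) Q = 0.878.
P (+) Q = min(1, 0.234 + 0.439) = min(1, 0.673) = 0.673
So the right-hand bound is P (+) Q = 0.673.
The residuum of the Łukasiewicz t-norm gives the supremum: min(1, 1 − 0.878 + 0.673).
1 − 0.878 + 0.673 = 0.795, so t = min(1, 0.795) = 0.795.
Check: 0.878 & 0.795 = max(0, 0.673) = 0.673 ≤ 0.673.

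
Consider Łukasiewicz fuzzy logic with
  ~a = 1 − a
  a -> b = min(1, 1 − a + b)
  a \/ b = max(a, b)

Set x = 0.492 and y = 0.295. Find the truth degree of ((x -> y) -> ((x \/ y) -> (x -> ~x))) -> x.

x -> y = min(1, 1 − 0.492 + 0.295) = min(1, 0.803) = 0.803
x \/ y = max(0.492, 0.295) = 0.492
~x = 1 − 0.492 = 0.508
x -> ~x = min(1, 1 − 0.492 + 0.508) = min(1, 1.016) = 1.000
(x \/ y) -> (x -> ~x) = min(1, 1 − 0.492 + 1.000) = min(1, 1.508) = 1.000
(x -> y) -> ((x \/ y) -> (x -> ~x)) = min(1, 1 − 0.803 + 1.000) = min(1, 1.197) = 1.000
((x -> y) -> ((x \/ y) -> (x -> ~x))) -> x = min(1, 1 − 1.000 + 0.492) = min(1, 0.492) = 0.492

0.492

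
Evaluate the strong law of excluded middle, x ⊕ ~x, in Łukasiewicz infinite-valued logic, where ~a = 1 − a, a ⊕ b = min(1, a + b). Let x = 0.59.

~x = 1 − 0.59 = 0.41
x ⊕ ~x = min(1, 0.59 + 0.41) = min(1, 1.00) = 1.00
(As expected: always 1 in Ł∞ since a ⊕ (1−a) = 1.)

1.00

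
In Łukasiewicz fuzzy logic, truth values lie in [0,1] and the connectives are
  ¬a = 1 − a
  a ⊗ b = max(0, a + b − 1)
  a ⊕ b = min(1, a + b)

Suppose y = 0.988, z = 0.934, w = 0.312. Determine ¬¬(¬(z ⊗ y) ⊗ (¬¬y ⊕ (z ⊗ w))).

0.078

z ⊗ y = max(0, 0.934 + 0.988 − 1) = max(0, 0.922) = 0.922
¬(z ⊗ y) = 1 − 0.922 = 0.078
¬y = 1 − 0.988 = 0.012
¬¬y = 1 − 0.012 = 0.988
z ⊗ w = max(0, 0.934 + 0.312 − 1) = max(0, 0.246) = 0.246
¬¬y ⊕ (z ⊗ w) = min(1, 0.988 + 0.246) = min(1, 1.234) = 1.000
¬(z ⊗ y) ⊗ (¬¬y ⊕ (z ⊗ w)) = max(0, 0.078 + 1.000 − 1) = max(0, 0.078) = 0.078
¬(¬(z ⊗ y) ⊗ (¬¬y ⊕ (z ⊗ w))) = 1 − 0.078 = 0.922
¬¬(¬(z ⊗ y) ⊗ (¬¬y ⊕ (z ⊗ w))) = 1 − 0.922 = 0.078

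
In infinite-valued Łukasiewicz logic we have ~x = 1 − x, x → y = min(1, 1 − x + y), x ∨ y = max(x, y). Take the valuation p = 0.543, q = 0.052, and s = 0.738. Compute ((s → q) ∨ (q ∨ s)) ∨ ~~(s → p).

s → q = min(1, 1 − 0.738 + 0.052) = min(1, 0.314) = 0.314
q ∨ s = max(0.052, 0.738) = 0.738
(s → q) ∨ (q ∨ s) = max(0.314, 0.738) = 0.738
s → p = min(1, 1 − 0.738 + 0.543) = min(1, 0.805) = 0.805
~(s → p) = 1 − 0.805 = 0.195
~~(s → p) = 1 − 0.195 = 0.805
((s → q) ∨ (q ∨ s)) ∨ ~~(s → p) = max(0.738, 0.805) = 0.805

0.805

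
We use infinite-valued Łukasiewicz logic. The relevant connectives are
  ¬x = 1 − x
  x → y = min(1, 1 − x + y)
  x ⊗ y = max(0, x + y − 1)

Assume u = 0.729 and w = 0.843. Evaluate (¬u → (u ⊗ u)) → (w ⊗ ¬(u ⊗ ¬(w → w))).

0.843

¬u = 1 − 0.729 = 0.271
u ⊗ u = max(0, 0.729 + 0.729 − 1) = max(0, 0.458) = 0.458
¬u → (u ⊗ u) = min(1, 1 − 0.271 + 0.458) = min(1, 1.187) = 1.000
w → w = min(1, 1 − 0.843 + 0.843) = min(1, 1.000) = 1.000
¬(w → w) = 1 − 1.000 = 0.000
u ⊗ ¬(w → w) = max(0, 0.729 + 0.000 − 1) = max(0, -0.271) = 0.000
¬(u ⊗ ¬(w → w)) = 1 − 0.000 = 1.000
w ⊗ ¬(u ⊗ ¬(w → w)) = max(0, 0.843 + 1.000 − 1) = max(0, 0.843) = 0.843
(¬u → (u ⊗ u)) → (w ⊗ ¬(u ⊗ ¬(w → w))) = min(1, 1 − 1.000 + 0.843) = min(1, 0.843) = 0.843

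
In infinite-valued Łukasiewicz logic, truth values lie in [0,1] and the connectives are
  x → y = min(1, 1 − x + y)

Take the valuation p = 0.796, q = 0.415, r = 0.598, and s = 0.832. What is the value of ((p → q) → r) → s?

0.853

p → q = min(1, 1 − 0.796 + 0.415) = min(1, 0.619) = 0.619
(p → q) → r = min(1, 1 − 0.619 + 0.598) = min(1, 0.979) = 0.979
((p → q) → r) → s = min(1, 1 − 0.979 + 0.832) = min(1, 0.853) = 0.853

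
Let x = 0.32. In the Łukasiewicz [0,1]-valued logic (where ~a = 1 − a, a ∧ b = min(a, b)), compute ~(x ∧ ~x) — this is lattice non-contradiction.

~x = 1 − 0.32 = 0.68
x ∧ ~x = min(0.32, 0.68) = 0.32
~(x ∧ ~x) = 1 − 0.32 = 0.68
(The value 0.68 < 1 shows this instance is not satisfied; not a Ł∞-tautology — its value is 1 − min(a, 1−a).)

0.68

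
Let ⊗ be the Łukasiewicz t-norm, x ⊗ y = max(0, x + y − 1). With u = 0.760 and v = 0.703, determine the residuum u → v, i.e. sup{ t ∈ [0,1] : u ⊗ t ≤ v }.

The residuum of the Łukasiewicz t-norm gives the supremum: min(1, 1 − 0.760 + 0.703).
1 − 0.760 + 0.703 = 0.943, so t = min(1, 0.943) = 0.943.
Check: 0.760 ⊗ 0.943 = max(0, 0.703) = 0.703 ≤ 0.703.

0.943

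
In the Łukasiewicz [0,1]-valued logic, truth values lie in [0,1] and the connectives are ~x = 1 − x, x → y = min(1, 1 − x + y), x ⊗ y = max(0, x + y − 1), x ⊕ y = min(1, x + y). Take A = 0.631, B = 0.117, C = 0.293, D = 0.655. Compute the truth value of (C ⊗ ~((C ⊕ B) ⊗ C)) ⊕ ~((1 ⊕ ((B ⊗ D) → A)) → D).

0.638

C ⊕ B = min(1, 0.293 + 0.117) = min(1, 0.410) = 0.410
(C ⊕ B) ⊗ C = max(0, 0.410 + 0.293 − 1) = max(0, -0.297) = 0.000
~((C ⊕ B) ⊗ C) = 1 − 0.000 = 1.000
C ⊗ ~((C ⊕ B) ⊗ C) = max(0, 0.293 + 1.000 − 1) = max(0, 0.293) = 0.293
B ⊗ D = max(0, 0.117 + 0.655 − 1) = max(0, -0.228) = 0.000
(B ⊗ D) → A = min(1, 1 − 0.000 + 0.631) = min(1, 1.631) = 1.000
1 ⊕ ((B ⊗ D) → A) = min(1, 1.000 + 1.000) = min(1, 2.000) = 1.000
(1 ⊕ ((B ⊗ D) → A)) → D = min(1, 1 − 1.000 + 0.655) = min(1, 0.655) = 0.655
~((1 ⊕ ((B ⊗ D) → A)) → D) = 1 − 0.655 = 0.345
(C ⊗ ~((C ⊕ B) ⊗ C)) ⊕ ~((1 ⊕ ((B ⊗ D) → A)) → D) = min(1, 0.293 + 0.345) = min(1, 0.638) = 0.638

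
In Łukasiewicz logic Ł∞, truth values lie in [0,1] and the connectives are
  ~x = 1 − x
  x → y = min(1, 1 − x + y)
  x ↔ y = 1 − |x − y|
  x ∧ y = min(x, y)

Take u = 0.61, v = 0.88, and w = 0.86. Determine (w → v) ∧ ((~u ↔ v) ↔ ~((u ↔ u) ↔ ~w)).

0.65

w → v = min(1, 1 − 0.86 + 0.88) = min(1, 1.02) = 1.00
~u = 1 − 0.61 = 0.39
~u ↔ v = 1 − |0.39 − 0.88| = 1 − 0.49 = 0.51
u ↔ u = 1 − |0.61 − 0.61| = 1 − 0.00 = 1.00
~w = 1 − 0.86 = 0.14
(u ↔ u) ↔ ~w = 1 − |1.00 − 0.14| = 1 − 0.86 = 0.14
~((u ↔ u) ↔ ~w) = 1 − 0.14 = 0.86
(~u ↔ v) ↔ ~((u ↔ u) ↔ ~w) = 1 − |0.51 − 0.86| = 1 − 0.35 = 0.65
(w → v) ∧ ((~u ↔ v) ↔ ~((u ↔ u) ↔ ~w)) = min(1.00, 0.65) = 0.65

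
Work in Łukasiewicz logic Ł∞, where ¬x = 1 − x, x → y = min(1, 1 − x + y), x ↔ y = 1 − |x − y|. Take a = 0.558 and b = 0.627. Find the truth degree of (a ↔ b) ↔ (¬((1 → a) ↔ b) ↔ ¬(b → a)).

a ↔ b = 1 − |0.558 − 0.627| = 1 − 0.069 = 0.931
1 → a = min(1, 1 − 1.000 + 0.558) = min(1, 0.558) = 0.558
(1 → a) ↔ b = 1 − |0.558 − 0.627| = 1 − 0.069 = 0.931
¬((1 → a) ↔ b) = 1 − 0.931 = 0.069
b → a = min(1, 1 − 0.627 + 0.558) = min(1, 0.931) = 0.931
¬(b → a) = 1 − 0.931 = 0.069
¬((1 → a) ↔ b) ↔ ¬(b → a) = 1 − |0.069 − 0.069| = 1 − 0.000 = 1.000
(a ↔ b) ↔ (¬((1 → a) ↔ b) ↔ ¬(b → a)) = 1 − |0.931 − 1.000| = 1 − 0.069 = 0.931

0.931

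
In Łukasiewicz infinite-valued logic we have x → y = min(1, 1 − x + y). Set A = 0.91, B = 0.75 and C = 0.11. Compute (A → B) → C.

A → B = min(1, 1 − 0.91 + 0.75) = min(1, 0.84) = 0.84
(A → B) → C = min(1, 1 − 0.84 + 0.11) = min(1, 0.27) = 0.27

0.27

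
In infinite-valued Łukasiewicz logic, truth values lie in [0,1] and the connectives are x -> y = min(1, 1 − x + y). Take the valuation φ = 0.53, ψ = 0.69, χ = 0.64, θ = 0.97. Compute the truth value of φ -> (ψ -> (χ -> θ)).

χ -> θ = min(1, 1 − 0.64 + 0.97) = min(1, 1.33) = 1.00
ψ -> (χ -> θ) = min(1, 1 − 0.69 + 1.00) = min(1, 1.31) = 1.00
φ -> (ψ -> (χ -> θ)) = min(1, 1 − 0.53 + 1.00) = min(1, 1.47) = 1.00

1.00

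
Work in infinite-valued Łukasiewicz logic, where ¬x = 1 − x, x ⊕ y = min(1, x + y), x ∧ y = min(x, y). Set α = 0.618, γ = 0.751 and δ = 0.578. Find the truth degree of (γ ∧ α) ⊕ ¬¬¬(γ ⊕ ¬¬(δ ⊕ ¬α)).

γ ∧ α = min(0.751, 0.618) = 0.618
¬α = 1 − 0.618 = 0.382
δ ⊕ ¬α = min(1, 0.578 + 0.382) = min(1, 0.960) = 0.960
¬(δ ⊕ ¬α) = 1 − 0.960 = 0.040
¬¬(δ ⊕ ¬α) = 1 − 0.040 = 0.960
γ ⊕ ¬¬(δ ⊕ ¬α) = min(1, 0.751 + 0.960) = min(1, 1.711) = 1.000
¬(γ ⊕ ¬¬(δ ⊕ ¬α)) = 1 − 1.000 = 0.000
¬¬(γ ⊕ ¬¬(δ ⊕ ¬α)) = 1 − 0.000 = 1.000
¬¬¬(γ ⊕ ¬¬(δ ⊕ ¬α)) = 1 − 1.000 = 0.000
(γ ∧ α) ⊕ ¬¬¬(γ ⊕ ¬¬(δ ⊕ ¬α)) = min(1, 0.618 + 0.000) = min(1, 0.618) = 0.618

0.618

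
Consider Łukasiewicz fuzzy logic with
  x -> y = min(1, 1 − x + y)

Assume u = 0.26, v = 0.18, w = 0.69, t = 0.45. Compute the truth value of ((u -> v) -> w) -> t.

0.68

u -> v = min(1, 1 − 0.26 + 0.18) = min(1, 0.92) = 0.92
(u -> v) -> w = min(1, 1 − 0.92 + 0.69) = min(1, 0.77) = 0.77
((u -> v) -> w) -> t = min(1, 1 − 0.77 + 0.45) = min(1, 0.68) = 0.68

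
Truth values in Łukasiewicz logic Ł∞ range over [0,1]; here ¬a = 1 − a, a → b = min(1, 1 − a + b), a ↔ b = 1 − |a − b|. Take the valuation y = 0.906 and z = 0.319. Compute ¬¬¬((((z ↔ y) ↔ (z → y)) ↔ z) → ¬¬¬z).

z ↔ y = 1 − |0.319 − 0.906| = 1 − 0.587 = 0.413
z → y = min(1, 1 − 0.319 + 0.906) = min(1, 1.587) = 1.000
(z ↔ y) ↔ (z → y) = 1 − |0.413 − 1.000| = 1 − 0.587 = 0.413
((z ↔ y) ↔ (z → y)) ↔ z = 1 − |0.413 − 0.319| = 1 − 0.094 = 0.906
¬z = 1 − 0.319 = 0.681
¬¬z = 1 − 0.681 = 0.319
¬¬¬z = 1 − 0.319 = 0.681
(((z ↔ y) ↔ (z → y)) ↔ z) → ¬¬¬z = min(1, 1 − 0.906 + 0.681) = min(1, 0.775) = 0.775
¬((((z ↔ y) ↔ (z → y)) ↔ z) → ¬¬¬z) = 1 − 0.775 = 0.225
¬¬((((z ↔ y) ↔ (z → y)) ↔ z) → ¬¬¬z) = 1 − 0.225 = 0.775
¬¬¬((((z ↔ y) ↔ (z → y)) ↔ z) → ¬¬¬z) = 1 − 0.775 = 0.225

0.225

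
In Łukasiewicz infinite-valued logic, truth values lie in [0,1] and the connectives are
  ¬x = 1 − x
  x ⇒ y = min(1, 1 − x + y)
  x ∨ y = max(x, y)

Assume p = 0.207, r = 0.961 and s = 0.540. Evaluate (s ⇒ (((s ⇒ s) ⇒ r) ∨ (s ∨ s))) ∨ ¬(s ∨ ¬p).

1.000

s ⇒ s = min(1, 1 − 0.540 + 0.540) = min(1, 1.000) = 1.000
(s ⇒ s) ⇒ r = min(1, 1 − 1.000 + 0.961) = min(1, 0.961) = 0.961
s ∨ s = max(0.540, 0.540) = 0.540
((s ⇒ s) ⇒ r) ∨ (s ∨ s) = max(0.961, 0.540) = 0.961
s ⇒ (((s ⇒ s) ⇒ r) ∨ (s ∨ s)) = min(1, 1 − 0.540 + 0.961) = min(1, 1.421) = 1.000
¬p = 1 − 0.207 = 0.793
s ∨ ¬p = max(0.540, 0.793) = 0.793
¬(s ∨ ¬p) = 1 − 0.793 = 0.207
(s ⇒ (((s ⇒ s) ⇒ r) ∨ (s ∨ s))) ∨ ¬(s ∨ ¬p) = max(1.000, 0.207) = 1.000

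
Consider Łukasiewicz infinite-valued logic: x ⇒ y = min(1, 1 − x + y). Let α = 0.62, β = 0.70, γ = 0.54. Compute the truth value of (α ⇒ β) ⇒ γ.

0.54

α ⇒ β = min(1, 1 − 0.62 + 0.70) = min(1, 1.08) = 1.00
(α ⇒ β) ⇒ γ = min(1, 1 − 1.00 + 0.54) = min(1, 0.54) = 0.54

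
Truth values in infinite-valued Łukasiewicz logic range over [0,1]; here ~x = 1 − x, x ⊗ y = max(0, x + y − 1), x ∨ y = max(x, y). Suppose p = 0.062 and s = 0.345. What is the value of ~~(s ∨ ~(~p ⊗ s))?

0.717

~p = 1 − 0.062 = 0.938
~p ⊗ s = max(0, 0.938 + 0.345 − 1) = max(0, 0.283) = 0.283
~(~p ⊗ s) = 1 − 0.283 = 0.717
s ∨ ~(~p ⊗ s) = max(0.345, 0.717) = 0.717
~(s ∨ ~(~p ⊗ s)) = 1 − 0.717 = 0.283
~~(s ∨ ~(~p ⊗ s)) = 1 − 0.283 = 0.717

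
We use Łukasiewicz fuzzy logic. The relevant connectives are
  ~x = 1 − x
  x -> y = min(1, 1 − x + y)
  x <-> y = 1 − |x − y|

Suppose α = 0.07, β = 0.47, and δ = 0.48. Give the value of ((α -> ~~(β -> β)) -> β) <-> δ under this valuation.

0.99

β -> β = min(1, 1 − 0.47 + 0.47) = min(1, 1.00) = 1.00
~(β -> β) = 1 − 1.00 = 0.00
~~(β -> β) = 1 − 0.00 = 1.00
α -> ~~(β -> β) = min(1, 1 − 0.07 + 1.00) = min(1, 1.93) = 1.00
(α -> ~~(β -> β)) -> β = min(1, 1 − 1.00 + 0.47) = min(1, 0.47) = 0.47
((α -> ~~(β -> β)) -> β) <-> δ = 1 − |0.47 − 0.48| = 1 − 0.01 = 0.99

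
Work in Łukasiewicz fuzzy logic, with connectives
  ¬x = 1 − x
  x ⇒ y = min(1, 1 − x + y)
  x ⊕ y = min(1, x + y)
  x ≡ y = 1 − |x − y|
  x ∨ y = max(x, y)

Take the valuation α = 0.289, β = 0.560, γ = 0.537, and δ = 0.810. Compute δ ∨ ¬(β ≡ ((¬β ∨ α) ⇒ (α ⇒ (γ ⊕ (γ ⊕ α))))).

0.810

¬β = 1 − 0.560 = 0.440
¬β ∨ α = max(0.440, 0.289) = 0.440
γ ⊕ α = min(1, 0.537 + 0.289) = min(1, 0.826) = 0.826
γ ⊕ (γ ⊕ α) = min(1, 0.537 + 0.826) = min(1, 1.363) = 1.000
α ⇒ (γ ⊕ (γ ⊕ α)) = min(1, 1 − 0.289 + 1.000) = min(1, 1.711) = 1.000
(¬β ∨ α) ⇒ (α ⇒ (γ ⊕ (γ ⊕ α))) = min(1, 1 − 0.440 + 1.000) = min(1, 1.560) = 1.000
β ≡ ((¬β ∨ α) ⇒ (α ⇒ (γ ⊕ (γ ⊕ α)))) = 1 − |0.560 − 1.000| = 1 − 0.440 = 0.560
¬(β ≡ ((¬β ∨ α) ⇒ (α ⇒ (γ ⊕ (γ ⊕ α))))) = 1 − 0.560 = 0.440
δ ∨ ¬(β ≡ ((¬β ∨ α) ⇒ (α ⇒ (γ ⊕ (γ ⊕ α))))) = max(0.810, 0.440) = 0.810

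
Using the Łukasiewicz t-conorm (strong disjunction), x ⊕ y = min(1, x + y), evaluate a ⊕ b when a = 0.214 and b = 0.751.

0.965

a ⊕ b = min(1, 0.214 + 0.751) = min(1, 0.965) = 0.965
For comparison, the Gödel t-conorm max(x, y) would give 0.751.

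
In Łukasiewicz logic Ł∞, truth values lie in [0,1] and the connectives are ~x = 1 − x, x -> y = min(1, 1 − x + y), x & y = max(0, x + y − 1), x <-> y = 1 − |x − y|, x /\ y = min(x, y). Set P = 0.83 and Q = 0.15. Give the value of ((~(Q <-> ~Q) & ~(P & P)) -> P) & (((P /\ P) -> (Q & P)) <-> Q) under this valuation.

~Q = 1 − 0.15 = 0.85
Q <-> ~Q = 1 − |0.15 − 0.85| = 1 − 0.70 = 0.30
~(Q <-> ~Q) = 1 − 0.30 = 0.70
P & P = max(0, 0.83 + 0.83 − 1) = max(0, 0.66) = 0.66
~(P & P) = 1 − 0.66 = 0.34
~(Q <-> ~Q) & ~(P & P) = max(0, 0.70 + 0.34 − 1) = max(0, 0.04) = 0.04
(~(Q <-> ~Q) & ~(P & P)) -> P = min(1, 1 − 0.04 + 0.83) = min(1, 1.79) = 1.00
P /\ P = min(0.83, 0.83) = 0.83
Q & P = max(0, 0.15 + 0.83 − 1) = max(0, -0.02) = 0.00
(P /\ P) -> (Q & P) = min(1, 1 − 0.83 + 0.00) = min(1, 0.17) = 0.17
((P /\ P) -> (Q & P)) <-> Q = 1 − |0.17 − 0.15| = 1 − 0.02 = 0.98
((~(Q <-> ~Q) & ~(P & P)) -> P) & (((P /\ P) -> (Q & P)) <-> Q) = max(0, 1.00 + 0.98 − 1) = max(0, 0.98) = 0.98

0.98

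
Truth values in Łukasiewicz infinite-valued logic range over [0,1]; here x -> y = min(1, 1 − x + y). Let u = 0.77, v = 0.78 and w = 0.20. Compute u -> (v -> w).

0.65

v -> w = min(1, 1 − 0.78 + 0.20) = min(1, 0.42) = 0.42
u -> (v -> w) = min(1, 1 − 0.77 + 0.42) = min(1, 0.65) = 0.65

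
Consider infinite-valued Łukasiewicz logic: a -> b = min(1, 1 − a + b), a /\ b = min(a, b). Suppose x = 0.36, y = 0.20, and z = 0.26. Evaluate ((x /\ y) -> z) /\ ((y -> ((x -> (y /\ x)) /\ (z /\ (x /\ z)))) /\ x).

0.36

x /\ y = min(0.36, 0.20) = 0.20
(x /\ y) -> z = min(1, 1 − 0.20 + 0.26) = min(1, 1.06) = 1.00
y /\ x = min(0.20, 0.36) = 0.20
x -> (y /\ x) = min(1, 1 − 0.36 + 0.20) = min(1, 0.84) = 0.84
x /\ z = min(0.36, 0.26) = 0.26
z /\ (x /\ z) = min(0.26, 0.26) = 0.26
(x -> (y /\ x)) /\ (z /\ (x /\ z)) = min(0.84, 0.26) = 0.26
y -> ((x -> (y /\ x)) /\ (z /\ (x /\ z))) = min(1, 1 − 0.20 + 0.26) = min(1, 1.06) = 1.00
(y -> ((x -> (y /\ x)) /\ (z /\ (x /\ z)))) /\ x = min(1.00, 0.36) = 0.36
((x /\ y) -> z) /\ ((y -> ((x -> (y /\ x)) /\ (z /\ (x /\ z)))) /\ x) = min(1.00, 0.36) = 0.36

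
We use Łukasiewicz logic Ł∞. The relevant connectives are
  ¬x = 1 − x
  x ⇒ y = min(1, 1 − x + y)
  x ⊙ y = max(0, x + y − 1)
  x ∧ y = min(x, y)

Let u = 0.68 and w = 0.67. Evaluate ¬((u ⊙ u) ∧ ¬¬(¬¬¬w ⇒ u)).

0.64

u ⊙ u = max(0, 0.68 + 0.68 − 1) = max(0, 0.36) = 0.36
¬w = 1 − 0.67 = 0.33
¬¬w = 1 − 0.33 = 0.67
¬¬¬w = 1 − 0.67 = 0.33
¬¬¬w ⇒ u = min(1, 1 − 0.33 + 0.68) = min(1, 1.35) = 1.00
¬(¬¬¬w ⇒ u) = 1 − 1.00 = 0.00
¬¬(¬¬¬w ⇒ u) = 1 − 0.00 = 1.00
(u ⊙ u) ∧ ¬¬(¬¬¬w ⇒ u) = min(0.36, 1.00) = 0.36
¬((u ⊙ u) ∧ ¬¬(¬¬¬w ⇒ u)) = 1 − 0.36 = 0.64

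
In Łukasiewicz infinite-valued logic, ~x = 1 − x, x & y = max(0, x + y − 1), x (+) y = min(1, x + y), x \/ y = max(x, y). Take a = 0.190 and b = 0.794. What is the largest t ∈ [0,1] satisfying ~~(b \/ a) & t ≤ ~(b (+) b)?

0.206

b \/ a = max(0.794, 0.190) = 0.794
~(b \/ a) = 1 − 0.794 = 0.206
~~(b \/ a) = 1 − 0.206 = 0.794
So the left factor is ~~(b \/ a) = 0.794.
b (+) b = min(1, 0.794 + 0.794) = min(1, 1.588) = 1.000
~(b (+) b) = 1 − 1.000 = 0.000
So the right-hand bound is ~(b (+) b) = 0.000.
The residuum of the Łukasiewicz t-norm gives the supremum: min(1, 1 − 0.794 + 0.000).
1 − 0.794 + 0.000 = 0.206, so t = min(1, 0.206) = 0.206.
Check: 0.794 & 0.206 = max(0, 0.000) = 0.000 ≤ 0.000.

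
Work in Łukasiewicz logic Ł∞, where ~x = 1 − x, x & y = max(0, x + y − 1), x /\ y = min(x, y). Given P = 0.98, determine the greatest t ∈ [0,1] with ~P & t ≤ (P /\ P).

1.00

~P = 1 − 0.98 = 0.02
So the left factor is ~P = 0.02.
P /\ P = min(0.98, 0.98) = 0.98
So the right-hand bound is P /\ P = 0.98.
The residuum of the Łukasiewicz t-norm gives the supremum: min(1, 1 − 0.02 + 0.98).
1 − 0.02 + 0.98 = 1.96, so t = min(1, 1.96) = 1.00.
Check: 0.02 & 1.00 = max(0, 0.02) = 0.02 ≤ 0.98.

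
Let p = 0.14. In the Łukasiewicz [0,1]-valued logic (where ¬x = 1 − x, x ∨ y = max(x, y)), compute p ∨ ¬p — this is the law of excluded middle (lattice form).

0.86

¬p = 1 − 0.14 = 0.86
p ∨ ¬p = max(0.14, 0.86) = 0.86
(The value 0.86 < 1 shows this instance is not satisfied; not a Ł∞-tautology — its value is max(a, 1−a).)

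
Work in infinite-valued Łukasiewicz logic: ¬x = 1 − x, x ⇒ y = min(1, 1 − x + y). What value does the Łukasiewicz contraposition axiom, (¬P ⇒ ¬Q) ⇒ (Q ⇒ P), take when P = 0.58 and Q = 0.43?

¬P = 1 − 0.58 = 0.42
¬Q = 1 − 0.43 = 0.57
¬P ⇒ ¬Q = min(1, 1 − 0.42 + 0.57) = min(1, 1.15) = 1.00
Q ⇒ P = min(1, 1 − 0.43 + 0.58) = min(1, 1.15) = 1.00
(¬P ⇒ ¬Q) ⇒ (Q ⇒ P) = min(1, 1 − 1.00 + 1.00) = min(1, 1.00) = 1.00
(As expected: an axiom of Ł∞, always 1.)

1.00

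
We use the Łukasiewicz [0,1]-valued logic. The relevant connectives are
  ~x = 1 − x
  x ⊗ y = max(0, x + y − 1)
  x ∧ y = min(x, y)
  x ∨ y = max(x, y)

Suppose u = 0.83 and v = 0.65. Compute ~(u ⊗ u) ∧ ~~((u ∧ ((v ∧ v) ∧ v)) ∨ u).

0.34

u ⊗ u = max(0, 0.83 + 0.83 − 1) = max(0, 0.66) = 0.66
~(u ⊗ u) = 1 − 0.66 = 0.34
v ∧ v = min(0.65, 0.65) = 0.65
(v ∧ v) ∧ v = min(0.65, 0.65) = 0.65
u ∧ ((v ∧ v) ∧ v) = min(0.83, 0.65) = 0.65
(u ∧ ((v ∧ v) ∧ v)) ∨ u = max(0.65, 0.83) = 0.83
~((u ∧ ((v ∧ v) ∧ v)) ∨ u) = 1 − 0.83 = 0.17
~~((u ∧ ((v ∧ v) ∧ v)) ∨ u) = 1 − 0.17 = 0.83
~(u ⊗ u) ∧ ~~((u ∧ ((v ∧ v) ∧ v)) ∨ u) = min(0.34, 0.83) = 0.34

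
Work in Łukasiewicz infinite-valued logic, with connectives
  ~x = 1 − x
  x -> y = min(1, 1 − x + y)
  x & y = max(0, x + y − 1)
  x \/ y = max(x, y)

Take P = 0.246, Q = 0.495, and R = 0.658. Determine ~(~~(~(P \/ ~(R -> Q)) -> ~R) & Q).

R -> Q = min(1, 1 − 0.658 + 0.495) = min(1, 0.837) = 0.837
~(R -> Q) = 1 − 0.837 = 0.163
P \/ ~(R -> Q) = max(0.246, 0.163) = 0.246
~(P \/ ~(R -> Q)) = 1 − 0.246 = 0.754
~R = 1 − 0.658 = 0.342
~(P \/ ~(R -> Q)) -> ~R = min(1, 1 − 0.754 + 0.342) = min(1, 0.588) = 0.588
~(~(P \/ ~(R -> Q)) -> ~R) = 1 − 0.588 = 0.412
~~(~(P \/ ~(R -> Q)) -> ~R) = 1 − 0.412 = 0.588
~~(~(P \/ ~(R -> Q)) -> ~R) & Q = max(0, 0.588 + 0.495 − 1) = max(0, 0.083) = 0.083
~(~~(~(P \/ ~(R -> Q)) -> ~R) & Q) = 1 − 0.083 = 0.917

0.917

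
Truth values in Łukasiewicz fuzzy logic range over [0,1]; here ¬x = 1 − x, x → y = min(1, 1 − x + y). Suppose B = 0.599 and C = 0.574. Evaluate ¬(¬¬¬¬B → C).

0.025

¬B = 1 − 0.599 = 0.401
¬¬B = 1 − 0.401 = 0.599
¬¬¬B = 1 − 0.599 = 0.401
¬¬¬¬B = 1 − 0.401 = 0.599
¬¬¬¬B → C = min(1, 1 − 0.599 + 0.574) = min(1, 0.975) = 0.975
¬(¬¬¬¬B → C) = 1 − 0.975 = 0.025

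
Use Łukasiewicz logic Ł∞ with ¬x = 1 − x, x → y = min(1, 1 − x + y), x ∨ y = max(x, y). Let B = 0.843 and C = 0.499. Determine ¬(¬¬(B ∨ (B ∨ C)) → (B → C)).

0.187

B ∨ C = max(0.843, 0.499) = 0.843
B ∨ (B ∨ C) = max(0.843, 0.843) = 0.843
¬(B ∨ (B ∨ C)) = 1 − 0.843 = 0.157
¬¬(B ∨ (B ∨ C)) = 1 − 0.157 = 0.843
B → C = min(1, 1 − 0.843 + 0.499) = min(1, 0.656) = 0.656
¬¬(B ∨ (B ∨ C)) → (B → C) = min(1, 1 − 0.843 + 0.656) = min(1, 0.813) = 0.813
¬(¬¬(B ∨ (B ∨ C)) → (B → C)) = 1 − 0.813 = 0.187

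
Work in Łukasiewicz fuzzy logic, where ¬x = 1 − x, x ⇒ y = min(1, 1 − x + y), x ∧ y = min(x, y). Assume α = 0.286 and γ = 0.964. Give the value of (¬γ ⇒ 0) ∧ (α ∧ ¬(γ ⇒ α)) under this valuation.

0.286

¬γ = 1 − 0.964 = 0.036
¬γ ⇒ 0 = min(1, 1 − 0.036 + 0.000) = min(1, 0.964) = 0.964
γ ⇒ α = min(1, 1 − 0.964 + 0.286) = min(1, 0.322) = 0.322
¬(γ ⇒ α) = 1 − 0.322 = 0.678
α ∧ ¬(γ ⇒ α) = min(0.286, 0.678) = 0.286
(¬γ ⇒ 0) ∧ (α ∧ ¬(γ ⇒ α)) = min(0.964, 0.286) = 0.286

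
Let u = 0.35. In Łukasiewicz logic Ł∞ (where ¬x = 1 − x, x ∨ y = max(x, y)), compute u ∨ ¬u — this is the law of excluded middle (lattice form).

¬u = 1 − 0.35 = 0.65
u ∨ ¬u = max(0.35, 0.65) = 0.65
(The value 0.65 < 1 shows this instance is not satisfied; not a Ł∞-tautology — its value is max(a, 1−a).)

0.65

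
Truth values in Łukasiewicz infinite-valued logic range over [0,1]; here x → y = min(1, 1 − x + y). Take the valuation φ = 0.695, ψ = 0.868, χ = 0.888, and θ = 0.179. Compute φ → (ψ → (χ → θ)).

0.728

χ → θ = min(1, 1 − 0.888 + 0.179) = min(1, 0.291) = 0.291
ψ → (χ → θ) = min(1, 1 − 0.868 + 0.291) = min(1, 0.423) = 0.423
φ → (ψ → (χ → θ)) = min(1, 1 − 0.695 + 0.423) = min(1, 0.728) = 0.728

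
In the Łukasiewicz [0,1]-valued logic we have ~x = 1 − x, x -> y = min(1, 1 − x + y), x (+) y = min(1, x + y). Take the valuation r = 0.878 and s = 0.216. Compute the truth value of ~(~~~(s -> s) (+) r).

s -> s = min(1, 1 − 0.216 + 0.216) = min(1, 1.000) = 1.000
~(s -> s) = 1 − 1.000 = 0.000
~~(s -> s) = 1 − 0.000 = 1.000
~~~(s -> s) = 1 − 1.000 = 0.000
~~~(s -> s) (+) r = min(1, 0.000 + 0.878) = min(1, 0.878) = 0.878
~(~~~(s -> s) (+) r) = 1 − 0.878 = 0.122

0.122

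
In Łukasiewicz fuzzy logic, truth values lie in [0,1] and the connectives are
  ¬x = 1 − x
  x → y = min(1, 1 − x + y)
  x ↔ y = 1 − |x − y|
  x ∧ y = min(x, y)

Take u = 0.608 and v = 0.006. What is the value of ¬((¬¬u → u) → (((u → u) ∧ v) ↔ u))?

0.602

¬u = 1 − 0.608 = 0.392
¬¬u = 1 − 0.392 = 0.608
¬¬u → u = min(1, 1 − 0.608 + 0.608) = min(1, 1.000) = 1.000
u → u = min(1, 1 − 0.608 + 0.608) = min(1, 1.000) = 1.000
(u → u) ∧ v = min(1.000, 0.006) = 0.006
((u → u) ∧ v) ↔ u = 1 − |0.006 − 0.608| = 1 − 0.602 = 0.398
(¬¬u → u) → (((u → u) ∧ v) ↔ u) = min(1, 1 − 1.000 + 0.398) = min(1, 0.398) = 0.398
¬((¬¬u → u) → (((u → u) ∧ v) ↔ u)) = 1 − 0.398 = 0.602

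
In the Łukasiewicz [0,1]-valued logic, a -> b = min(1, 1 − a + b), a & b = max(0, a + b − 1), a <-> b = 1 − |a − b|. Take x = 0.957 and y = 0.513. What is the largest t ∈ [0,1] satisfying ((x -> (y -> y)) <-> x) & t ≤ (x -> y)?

0.599

y -> y = min(1, 1 − 0.513 + 0.513) = min(1, 1.000) = 1.000
x -> (y -> y) = min(1, 1 − 0.957 + 1.000) = min(1, 1.043) = 1.000
(x -> (y -> y)) <-> x = 1 − |1.000 − 0.957| = 1 − 0.043 = 0.957
So the left factor is (x -> (y -> y)) <-> x = 0.957.
x -> y = min(1, 1 − 0.957 + 0.513) = min(1, 0.556) = 0.556
So the right-hand bound is x -> y = 0.556.
The residuum of the Łukasiewicz t-norm gives the supremum: min(1, 1 − 0.957 + 0.556).
1 − 0.957 + 0.556 = 0.599, so t = min(1, 0.599) = 0.599.
Check: 0.957 & 0.599 = max(0, 0.556) = 0.556 ≤ 0.556.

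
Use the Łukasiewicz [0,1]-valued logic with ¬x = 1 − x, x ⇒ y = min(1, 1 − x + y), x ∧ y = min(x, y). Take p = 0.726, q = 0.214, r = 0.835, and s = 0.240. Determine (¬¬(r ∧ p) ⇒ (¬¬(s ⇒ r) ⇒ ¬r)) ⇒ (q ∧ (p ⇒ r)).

0.775

r ∧ p = min(0.835, 0.726) = 0.726
¬(r ∧ p) = 1 − 0.726 = 0.274
¬¬(r ∧ p) = 1 − 0.274 = 0.726
s ⇒ r = min(1, 1 − 0.240 + 0.835) = min(1, 1.595) = 1.000
¬(s ⇒ r) = 1 − 1.000 = 0.000
¬¬(s ⇒ r) = 1 − 0.000 = 1.000
¬r = 1 − 0.835 = 0.165
¬¬(s ⇒ r) ⇒ ¬r = min(1, 1 − 1.000 + 0.165) = min(1, 0.165) = 0.165
¬¬(r ∧ p) ⇒ (¬¬(s ⇒ r) ⇒ ¬r) = min(1, 1 − 0.726 + 0.165) = min(1, 0.439) = 0.439
p ⇒ r = min(1, 1 − 0.726 + 0.835) = min(1, 1.109) = 1.000
q ∧ (p ⇒ r) = min(0.214, 1.000) = 0.214
(¬¬(r ∧ p) ⇒ (¬¬(s ⇒ r) ⇒ ¬r)) ⇒ (q ∧ (p ⇒ r)) = min(1, 1 − 0.439 + 0.214) = min(1, 0.775) = 0.775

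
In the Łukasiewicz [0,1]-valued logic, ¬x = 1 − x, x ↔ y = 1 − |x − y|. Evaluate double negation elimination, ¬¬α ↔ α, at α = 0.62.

¬α = 1 − 0.62 = 0.38
¬¬α = 1 − 0.38 = 0.62
¬¬α ↔ α = 1 − |0.62 − 0.62| = 1 − 0.00 = 1.00
(As expected: always 1 in Ł∞ since negation is involutive.)

1.00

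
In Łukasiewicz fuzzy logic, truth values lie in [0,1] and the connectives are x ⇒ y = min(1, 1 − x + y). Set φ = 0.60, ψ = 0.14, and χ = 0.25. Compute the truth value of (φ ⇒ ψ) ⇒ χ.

0.71

φ ⇒ ψ = min(1, 1 − 0.60 + 0.14) = min(1, 0.54) = 0.54
(φ ⇒ ψ) ⇒ χ = min(1, 1 − 0.54 + 0.25) = min(1, 0.71) = 0.71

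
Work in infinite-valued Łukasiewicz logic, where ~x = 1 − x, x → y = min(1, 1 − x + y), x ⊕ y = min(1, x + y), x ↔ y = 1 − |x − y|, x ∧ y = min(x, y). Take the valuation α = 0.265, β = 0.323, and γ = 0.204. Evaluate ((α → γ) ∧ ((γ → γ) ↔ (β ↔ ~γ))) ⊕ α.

α → γ = min(1, 1 − 0.265 + 0.204) = min(1, 0.939) = 0.939
γ → γ = min(1, 1 − 0.204 + 0.204) = min(1, 1.000) = 1.000
~γ = 1 − 0.204 = 0.796
β ↔ ~γ = 1 − |0.323 − 0.796| = 1 − 0.473 = 0.527
(γ → γ) ↔ (β ↔ ~γ) = 1 − |1.000 − 0.527| = 1 − 0.473 = 0.527
(α → γ) ∧ ((γ → γ) ↔ (β ↔ ~γ)) = min(0.939, 0.527) = 0.527
((α → γ) ∧ ((γ → γ) ↔ (β ↔ ~γ))) ⊕ α = min(1, 0.527 + 0.265) = min(1, 0.792) = 0.792

0.792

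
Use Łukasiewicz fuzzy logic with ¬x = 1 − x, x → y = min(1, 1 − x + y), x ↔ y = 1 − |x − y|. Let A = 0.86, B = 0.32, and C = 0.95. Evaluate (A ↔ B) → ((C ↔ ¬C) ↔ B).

1.00

A ↔ B = 1 − |0.86 − 0.32| = 1 − 0.54 = 0.46
¬C = 1 − 0.95 = 0.05
C ↔ ¬C = 1 − |0.95 − 0.05| = 1 − 0.90 = 0.10
(C ↔ ¬C) ↔ B = 1 − |0.10 − 0.32| = 1 − 0.22 = 0.78
(A ↔ B) → ((C ↔ ¬C) ↔ B) = min(1, 1 − 0.46 + 0.78) = min(1, 1.32) = 1.00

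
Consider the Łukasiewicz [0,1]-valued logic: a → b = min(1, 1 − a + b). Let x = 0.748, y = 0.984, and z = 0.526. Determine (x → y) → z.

0.526

x → y = min(1, 1 − 0.748 + 0.984) = min(1, 1.236) = 1.000
(x → y) → z = min(1, 1 − 1.000 + 0.526) = min(1, 0.526) = 0.526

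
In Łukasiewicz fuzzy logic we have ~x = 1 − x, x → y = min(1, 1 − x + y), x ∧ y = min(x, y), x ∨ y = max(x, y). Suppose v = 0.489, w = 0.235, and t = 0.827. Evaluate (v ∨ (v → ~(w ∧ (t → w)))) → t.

0.827

t → w = min(1, 1 − 0.827 + 0.235) = min(1, 0.408) = 0.408
w ∧ (t → w) = min(0.235, 0.408) = 0.235
~(w ∧ (t → w)) = 1 − 0.235 = 0.765
v → ~(w ∧ (t → w)) = min(1, 1 − 0.489 + 0.765) = min(1, 1.276) = 1.000
v ∨ (v → ~(w ∧ (t → w))) = max(0.489, 1.000) = 1.000
(v ∨ (v → ~(w ∧ (t → w)))) → t = min(1, 1 − 1.000 + 0.827) = min(1, 0.827) = 0.827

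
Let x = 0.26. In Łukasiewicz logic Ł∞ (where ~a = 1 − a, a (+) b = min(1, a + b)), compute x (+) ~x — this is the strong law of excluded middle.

~x = 1 − 0.26 = 0.74
x (+) ~x = min(1, 0.26 + 0.74) = min(1, 1.00) = 1.00
(As expected: always 1 in Ł∞ since a ⊕ (1−a) = 1.)

1.00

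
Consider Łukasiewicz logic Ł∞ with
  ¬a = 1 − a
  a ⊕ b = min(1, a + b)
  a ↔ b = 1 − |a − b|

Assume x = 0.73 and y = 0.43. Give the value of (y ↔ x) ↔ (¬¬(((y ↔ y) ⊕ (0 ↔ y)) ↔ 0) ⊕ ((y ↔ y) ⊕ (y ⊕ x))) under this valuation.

y ↔ x = 1 − |0.43 − 0.73| = 1 − 0.30 = 0.70
y ↔ y = 1 − |0.43 − 0.43| = 1 − 0.00 = 1.00
0 ↔ y = 1 − |0.00 − 0.43| = 1 − 0.43 = 0.57
(y ↔ y) ⊕ (0 ↔ y) = min(1, 1.00 + 0.57) = min(1, 1.57) = 1.00
((y ↔ y) ⊕ (0 ↔ y)) ↔ 0 = 1 − |1.00 − 0.00| = 1 − 1.00 = 0.00
¬(((y ↔ y) ⊕ (0 ↔ y)) ↔ 0) = 1 − 0.00 = 1.00
¬¬(((y ↔ y) ⊕ (0 ↔ y)) ↔ 0) = 1 − 1.00 = 0.00
y ⊕ x = min(1, 0.43 + 0.73) = min(1, 1.16) = 1.00
(y ↔ y) ⊕ (y ⊕ x) = min(1, 1.00 + 1.00) = min(1, 2.00) = 1.00
¬¬(((y ↔ y) ⊕ (0 ↔ y)) ↔ 0) ⊕ ((y ↔ y) ⊕ (y ⊕ x)) = min(1, 0.00 + 1.00) = min(1, 1.00) = 1.00
(y ↔ x) ↔ (¬¬(((y ↔ y) ⊕ (0 ↔ y)) ↔ 0) ⊕ ((y ↔ y) ⊕ (y ⊕ x))) = 1 − |0.70 − 1.00| = 1 − 0.30 = 0.70

0.70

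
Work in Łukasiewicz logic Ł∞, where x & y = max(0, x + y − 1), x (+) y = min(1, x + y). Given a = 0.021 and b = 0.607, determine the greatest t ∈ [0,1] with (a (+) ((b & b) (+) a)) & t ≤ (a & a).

0.744

b & b = max(0, 0.607 + 0.607 − 1) = max(0, 0.214) = 0.214
(b & b) (+) a = min(1, 0.214 + 0.021) = min(1, 0.235) = 0.235
a (+) ((b & b) (+) a) = min(1, 0.021 + 0.235) = min(1, 0.256) = 0.256
So the left factor is a (+) ((b & b) (+) a) = 0.256.
a & a = max(0, 0.021 + 0.021 − 1) = max(0, -0.958) = 0.000
So the right-hand bound is a & a = 0.000.
The residuum of the Łukasiewicz t-norm gives the supremum: min(1, 1 − 0.256 + 0.000).
1 − 0.256 + 0.000 = 0.744, so t = min(1, 0.744) = 0.744.
Check: 0.256 & 0.744 = max(0, 0.000) = 0.000 ≤ 0.000.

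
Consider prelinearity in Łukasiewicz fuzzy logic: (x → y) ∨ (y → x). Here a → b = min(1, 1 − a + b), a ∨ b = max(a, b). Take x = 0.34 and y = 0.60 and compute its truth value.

x → y = min(1, 1 − 0.34 + 0.60) = min(1, 1.26) = 1.00
y → x = min(1, 1 − 0.60 + 0.34) = min(1, 0.74) = 0.74
(x → y) ∨ (y → x) = max(1.00, 0.74) = 1.00
(As expected: a Ł∞-tautology — holds in every MV-chain.)

1.00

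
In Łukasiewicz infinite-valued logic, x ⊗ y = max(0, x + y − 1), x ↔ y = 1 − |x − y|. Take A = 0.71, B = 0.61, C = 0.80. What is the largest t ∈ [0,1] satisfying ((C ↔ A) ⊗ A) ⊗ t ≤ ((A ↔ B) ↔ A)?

1.00

C ↔ A = 1 − |0.80 − 0.71| = 1 − 0.09 = 0.91
(C ↔ A) ⊗ A = max(0, 0.91 + 0.71 − 1) = max(0, 0.62) = 0.62
So the left factor is (C ↔ A) ⊗ A = 0.62.
A ↔ B = 1 − |0.71 − 0.61| = 1 − 0.10 = 0.90
(A ↔ B) ↔ A = 1 − |0.90 − 0.71| = 1 − 0.19 = 0.81
So the right-hand bound is (A ↔ B) ↔ A = 0.81.
The residuum of the Łukasiewicz t-norm gives the supremum: min(1, 1 − 0.62 + 0.81).
1 − 0.62 + 0.81 = 1.19, so t = min(1, 1.19) = 1.00.
Check: 0.62 ⊗ 1.00 = max(0, 0.62) = 0.62 ≤ 0.81.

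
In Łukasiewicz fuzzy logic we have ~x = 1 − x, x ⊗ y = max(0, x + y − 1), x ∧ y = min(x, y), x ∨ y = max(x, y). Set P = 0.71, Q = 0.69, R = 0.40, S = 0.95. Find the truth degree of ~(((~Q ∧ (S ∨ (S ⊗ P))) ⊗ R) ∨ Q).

0.31

~Q = 1 − 0.69 = 0.31
S ⊗ P = max(0, 0.95 + 0.71 − 1) = max(0, 0.66) = 0.66
S ∨ (S ⊗ P) = max(0.95, 0.66) = 0.95
~Q ∧ (S ∨ (S ⊗ P)) = min(0.31, 0.95) = 0.31
(~Q ∧ (S ∨ (S ⊗ P))) ⊗ R = max(0, 0.31 + 0.40 − 1) = max(0, -0.29) = 0.00
((~Q ∧ (S ∨ (S ⊗ P))) ⊗ R) ∨ Q = max(0.00, 0.69) = 0.69
~(((~Q ∧ (S ∨ (S ⊗ P))) ⊗ R) ∨ Q) = 1 − 0.69 = 0.31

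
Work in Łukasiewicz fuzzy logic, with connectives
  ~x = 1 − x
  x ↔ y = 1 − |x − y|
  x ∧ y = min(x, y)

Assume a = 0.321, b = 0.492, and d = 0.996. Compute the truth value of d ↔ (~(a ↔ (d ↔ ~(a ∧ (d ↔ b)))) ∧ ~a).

d ↔ b = 1 − |0.996 − 0.492| = 1 − 0.504 = 0.496
a ∧ (d ↔ b) = min(0.321, 0.496) = 0.321
~(a ∧ (d ↔ b)) = 1 − 0.321 = 0.679
d ↔ ~(a ∧ (d ↔ b)) = 1 − |0.996 − 0.679| = 1 − 0.317 = 0.683
a ↔ (d ↔ ~(a ∧ (d ↔ b))) = 1 − |0.321 − 0.683| = 1 − 0.362 = 0.638
~(a ↔ (d ↔ ~(a ∧ (d ↔ b)))) = 1 − 0.638 = 0.362
~a = 1 − 0.321 = 0.679
~(a ↔ (d ↔ ~(a ∧ (d ↔ b)))) ∧ ~a = min(0.362, 0.679) = 0.362
d ↔ (~(a ↔ (d ↔ ~(a ∧ (d ↔ b)))) ∧ ~a) = 1 − |0.996 − 0.362| = 1 − 0.634 = 0.366

0.366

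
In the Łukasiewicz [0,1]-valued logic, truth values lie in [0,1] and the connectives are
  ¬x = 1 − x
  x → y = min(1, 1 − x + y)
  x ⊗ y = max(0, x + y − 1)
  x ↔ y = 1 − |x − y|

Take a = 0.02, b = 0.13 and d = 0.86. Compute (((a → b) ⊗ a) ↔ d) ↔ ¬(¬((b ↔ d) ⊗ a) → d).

0.98

a → b = min(1, 1 − 0.02 + 0.13) = min(1, 1.11) = 1.00
(a → b) ⊗ a = max(0, 1.00 + 0.02 − 1) = max(0, 0.02) = 0.02
((a → b) ⊗ a) ↔ d = 1 − |0.02 − 0.86| = 1 − 0.84 = 0.16
b ↔ d = 1 − |0.13 − 0.86| = 1 − 0.73 = 0.27
(b ↔ d) ⊗ a = max(0, 0.27 + 0.02 − 1) = max(0, -0.71) = 0.00
¬((b ↔ d) ⊗ a) = 1 − 0.00 = 1.00
¬((b ↔ d) ⊗ a) → d = min(1, 1 − 1.00 + 0.86) = min(1, 0.86) = 0.86
¬(¬((b ↔ d) ⊗ a) → d) = 1 − 0.86 = 0.14
(((a → b) ⊗ a) ↔ d) ↔ ¬(¬((b ↔ d) ⊗ a) → d) = 1 − |0.16 − 0.14| = 1 − 0.02 = 0.98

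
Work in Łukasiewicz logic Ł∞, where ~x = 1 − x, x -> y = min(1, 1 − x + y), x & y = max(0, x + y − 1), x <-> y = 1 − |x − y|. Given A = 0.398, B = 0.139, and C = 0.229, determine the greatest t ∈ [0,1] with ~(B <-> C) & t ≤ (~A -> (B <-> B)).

1.000

B <-> C = 1 − |0.139 − 0.229| = 1 − 0.090 = 0.910
~(B <-> C) = 1 − 0.910 = 0.090
So the left factor is ~(B <-> C) = 0.090.
~A = 1 − 0.398 = 0.602
B <-> B = 1 − |0.139 − 0.139| = 1 − 0.000 = 1.000
~A -> (B <-> B) = min(1, 1 − 0.602 + 1.000) = min(1, 1.398) = 1.000
So the right-hand bound is ~A -> (B <-> B) = 1.000.
The residuum of the Łukasiewicz t-norm gives the supremum: min(1, 1 − 0.090 + 1.000).
1 − 0.090 + 1.000 = 1.910, so t = min(1, 1.910) = 1.000.
Check: 0.090 & 1.000 = max(0, 0.090) = 0.090 ≤ 1.000.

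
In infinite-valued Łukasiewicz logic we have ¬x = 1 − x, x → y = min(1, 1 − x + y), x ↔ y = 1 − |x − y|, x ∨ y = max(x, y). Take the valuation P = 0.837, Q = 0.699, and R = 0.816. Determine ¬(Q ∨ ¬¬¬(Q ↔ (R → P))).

0.301

R → P = min(1, 1 − 0.816 + 0.837) = min(1, 1.021) = 1.000
Q ↔ (R → P) = 1 − |0.699 − 1.000| = 1 − 0.301 = 0.699
¬(Q ↔ (R → P)) = 1 − 0.699 = 0.301
¬¬(Q ↔ (R → P)) = 1 − 0.301 = 0.699
¬¬¬(Q ↔ (R → P)) = 1 − 0.699 = 0.301
Q ∨ ¬¬¬(Q ↔ (R → P)) = max(0.699, 0.301) = 0.699
¬(Q ∨ ¬¬¬(Q ↔ (R → P))) = 1 − 0.699 = 0.301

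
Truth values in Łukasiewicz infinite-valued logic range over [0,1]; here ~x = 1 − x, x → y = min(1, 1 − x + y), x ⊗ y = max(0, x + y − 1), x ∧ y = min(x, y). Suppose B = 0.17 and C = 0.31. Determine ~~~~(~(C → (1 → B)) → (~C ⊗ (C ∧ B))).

1 → B = min(1, 1 − 1.00 + 0.17) = min(1, 0.17) = 0.17
C → (1 → B) = min(1, 1 − 0.31 + 0.17) = min(1, 0.86) = 0.86
~(C → (1 → B)) = 1 − 0.86 = 0.14
~C = 1 − 0.31 = 0.69
C ∧ B = min(0.31, 0.17) = 0.17
~C ⊗ (C ∧ B) = max(0, 0.69 + 0.17 − 1) = max(0, -0.14) = 0.00
~(C → (1 → B)) → (~C ⊗ (C ∧ B)) = min(1, 1 − 0.14 + 0.00) = min(1, 0.86) = 0.86
~(~(C → (1 → B)) → (~C ⊗ (C ∧ B))) = 1 − 0.86 = 0.14
~~(~(C → (1 → B)) → (~C ⊗ (C ∧ B))) = 1 − 0.14 = 0.86
~~~(~(C → (1 → B)) → (~C ⊗ (C ∧ B))) = 1 − 0.86 = 0.14
~~~~(~(C → (1 → B)) → (~C ⊗ (C ∧ B))) = 1 − 0.14 = 0.86

0.86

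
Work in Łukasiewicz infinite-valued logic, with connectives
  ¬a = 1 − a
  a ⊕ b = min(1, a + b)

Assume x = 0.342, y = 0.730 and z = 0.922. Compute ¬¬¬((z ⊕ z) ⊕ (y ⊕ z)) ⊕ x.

z ⊕ z = min(1, 0.922 + 0.922) = min(1, 1.844) = 1.000
y ⊕ z = min(1, 0.730 + 0.922) = min(1, 1.652) = 1.000
(z ⊕ z) ⊕ (y ⊕ z) = min(1, 1.000 + 1.000) = min(1, 2.000) = 1.000
¬((z ⊕ z) ⊕ (y ⊕ z)) = 1 − 1.000 = 0.000
¬¬((z ⊕ z) ⊕ (y ⊕ z)) = 1 − 0.000 = 1.000
¬¬¬((z ⊕ z) ⊕ (y ⊕ z)) = 1 − 1.000 = 0.000
¬¬¬((z ⊕ z) ⊕ (y ⊕ z)) ⊕ x = min(1, 0.000 + 0.342) = min(1, 0.342) = 0.342

0.342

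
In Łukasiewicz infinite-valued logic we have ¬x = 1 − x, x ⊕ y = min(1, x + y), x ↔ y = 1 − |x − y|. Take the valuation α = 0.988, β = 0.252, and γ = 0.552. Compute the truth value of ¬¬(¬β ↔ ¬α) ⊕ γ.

¬β = 1 − 0.252 = 0.748
¬α = 1 − 0.988 = 0.012
¬β ↔ ¬α = 1 − |0.748 − 0.012| = 1 − 0.736 = 0.264
¬(¬β ↔ ¬α) = 1 − 0.264 = 0.736
¬¬(¬β ↔ ¬α) = 1 − 0.736 = 0.264
¬¬(¬β ↔ ¬α) ⊕ γ = min(1, 0.264 + 0.552) = min(1, 0.816) = 0.816

0.816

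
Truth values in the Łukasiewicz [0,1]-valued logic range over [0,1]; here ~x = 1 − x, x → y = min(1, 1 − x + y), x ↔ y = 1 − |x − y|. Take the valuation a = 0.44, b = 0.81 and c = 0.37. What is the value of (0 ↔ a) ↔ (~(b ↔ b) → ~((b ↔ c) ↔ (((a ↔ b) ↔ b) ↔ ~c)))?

0.56

0 ↔ a = 1 − |0.00 − 0.44| = 1 − 0.44 = 0.56
b ↔ b = 1 − |0.81 − 0.81| = 1 − 0.00 = 1.00
~(b ↔ b) = 1 − 1.00 = 0.00
b ↔ c = 1 − |0.81 − 0.37| = 1 − 0.44 = 0.56
a ↔ b = 1 − |0.44 − 0.81| = 1 − 0.37 = 0.63
(a ↔ b) ↔ b = 1 − |0.63 − 0.81| = 1 − 0.18 = 0.82
~c = 1 − 0.37 = 0.63
((a ↔ b) ↔ b) ↔ ~c = 1 − |0.82 − 0.63| = 1 − 0.19 = 0.81
(b ↔ c) ↔ (((a ↔ b) ↔ b) ↔ ~c) = 1 − |0.56 − 0.81| = 1 − 0.25 = 0.75
~((b ↔ c) ↔ (((a ↔ b) ↔ b) ↔ ~c)) = 1 − 0.75 = 0.25
~(b ↔ b) → ~((b ↔ c) ↔ (((a ↔ b) ↔ b) ↔ ~c)) = min(1, 1 − 0.00 + 0.25) = min(1, 1.25) = 1.00
(0 ↔ a) ↔ (~(b ↔ b) → ~((b ↔ c) ↔ (((a ↔ b) ↔ b) ↔ ~c))) = 1 − |0.56 − 1.00| = 1 − 0.44 = 0.56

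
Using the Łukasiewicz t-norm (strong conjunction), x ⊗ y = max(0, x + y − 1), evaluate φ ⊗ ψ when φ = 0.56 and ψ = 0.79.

φ ⊗ ψ = max(0, 0.56 + 0.79 − 1) = max(0, 0.35) = 0.35
For comparison, the Gödel (minimum) t-norm min(x, y) would give 0.56.

0.35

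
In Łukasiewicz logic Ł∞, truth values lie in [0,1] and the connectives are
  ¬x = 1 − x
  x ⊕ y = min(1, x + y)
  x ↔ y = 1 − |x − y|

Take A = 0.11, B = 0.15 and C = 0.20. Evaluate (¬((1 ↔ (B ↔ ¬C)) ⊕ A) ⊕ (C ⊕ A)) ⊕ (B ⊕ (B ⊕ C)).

1.00

¬C = 1 − 0.20 = 0.80
B ↔ ¬C = 1 − |0.15 − 0.80| = 1 − 0.65 = 0.35
1 ↔ (B ↔ ¬C) = 1 − |1.00 − 0.35| = 1 − 0.65 = 0.35
(1 ↔ (B ↔ ¬C)) ⊕ A = min(1, 0.35 + 0.11) = min(1, 0.46) = 0.46
¬((1 ↔ (B ↔ ¬C)) ⊕ A) = 1 − 0.46 = 0.54
C ⊕ A = min(1, 0.20 + 0.11) = min(1, 0.31) = 0.31
¬((1 ↔ (B ↔ ¬C)) ⊕ A) ⊕ (C ⊕ A) = min(1, 0.54 + 0.31) = min(1, 0.85) = 0.85
B ⊕ C = min(1, 0.15 + 0.20) = min(1, 0.35) = 0.35
B ⊕ (B ⊕ C) = min(1, 0.15 + 0.35) = min(1, 0.50) = 0.50
(¬((1 ↔ (B ↔ ¬C)) ⊕ A) ⊕ (C ⊕ A)) ⊕ (B ⊕ (B ⊕ C)) = min(1, 0.85 + 0.50) = min(1, 1.35) = 1.00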